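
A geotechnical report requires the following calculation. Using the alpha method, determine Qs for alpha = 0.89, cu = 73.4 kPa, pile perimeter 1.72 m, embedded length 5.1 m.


Using Qs = alpha * cu * perimeter * L
Qs = 0.89 * 73.4 * 1.72 * 5.1
Qs = 573.04 kN


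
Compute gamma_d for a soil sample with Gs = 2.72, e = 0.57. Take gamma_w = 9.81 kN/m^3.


Using gamma_d = Gs * gamma_w / (1 + e)
gamma_d = 2.72 * 9.81 / (1 + 0.57)
gamma_d = 2.72 * 9.81 / 1.57
gamma_d = 16.996 kN/m^3


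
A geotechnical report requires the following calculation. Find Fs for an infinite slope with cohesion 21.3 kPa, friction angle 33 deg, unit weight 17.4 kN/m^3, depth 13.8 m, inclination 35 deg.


Result: 1.116

Derivation:
Using Fs = c / (gamma*H*sin(beta)*cos(beta)) + tan(phi)/tan(beta)
Cohesion contribution = 21.3 / (17.4*13.8*sin(35)*cos(35))
Cohesion contribution = 0.188797
Friction contribution = tan(33)/tan(35) = 0.92745
Fs = 0.188797 + 0.92745
Fs = 1.116


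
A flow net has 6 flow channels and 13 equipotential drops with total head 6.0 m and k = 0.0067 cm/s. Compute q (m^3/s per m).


Convert k to m/s for unit consistency with H:
k = 0.0067 cm/s = 0.0067 / 100 m/s = 6.7e-05 m/s
Using q = k * H * Nf / Nd
Nf / Nd = 6 / 13 = 0.4615
q = 6.7e-05 * 6.0 * 0.4615
q = 0.0001855 m^3/s per m


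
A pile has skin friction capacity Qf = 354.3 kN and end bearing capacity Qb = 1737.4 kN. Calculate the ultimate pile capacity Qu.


Using Qu = Qf + Qb
Qu = 354.3 + 1737.4
Qu = 2091.7 kN


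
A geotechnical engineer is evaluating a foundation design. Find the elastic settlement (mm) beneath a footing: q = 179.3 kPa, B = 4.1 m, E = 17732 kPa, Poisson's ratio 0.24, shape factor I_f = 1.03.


Result: 40.242 mm

Derivation:
Using Se = q * B * (1 - nu^2) * I_f / E
1 - nu^2 = 1 - 0.24^2 = 0.9424
Se = 179.3 * 4.1 * 0.9424 * 1.03 / 17732
Se = 0.040242 m
Convert to mm: Se = 0.040242 * 1000 = 40.242 mm


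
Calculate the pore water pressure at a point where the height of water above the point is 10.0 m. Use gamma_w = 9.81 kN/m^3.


Using u = gamma_w * h_w
u = 9.81 * 10.0
u = 98.1 kPa


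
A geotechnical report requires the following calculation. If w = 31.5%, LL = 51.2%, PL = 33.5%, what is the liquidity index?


First compute the plasticity index:
PI = LL - PL = 51.2 - 33.5 = 17.7
Then compute the liquidity index:
LI = (w - PL) / PI
LI = (31.5 - 33.5) / 17.7
LI = -0.113


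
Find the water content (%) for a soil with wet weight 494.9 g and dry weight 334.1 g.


Result: 48.13 %

Derivation:
Using w = (m_wet - m_dry) / m_dry * 100
m_wet - m_dry = 494.9 - 334.1 = 160.8 g
w = 160.8 / 334.1 * 100
w = 48.13 %


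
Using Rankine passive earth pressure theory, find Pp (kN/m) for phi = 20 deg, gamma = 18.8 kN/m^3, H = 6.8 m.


Compute passive earth pressure coefficient:
Kp = tan^2(45 + phi/2) = tan^2(55.0) = 2.039607
Compute passive force:
Pp = 0.5 * Kp * gamma * H^2
Pp = 0.5 * 2.039607 * 18.8 * 6.8^2
Pp = 886.53 kN/m


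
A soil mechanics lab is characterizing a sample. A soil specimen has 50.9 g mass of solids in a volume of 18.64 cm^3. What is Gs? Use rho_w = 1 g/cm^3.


Using Gs = m_s / (V_s * rho_w)
Since rho_w = 1 g/cm^3:
Gs = 50.9 / 18.64
Gs = 2.731


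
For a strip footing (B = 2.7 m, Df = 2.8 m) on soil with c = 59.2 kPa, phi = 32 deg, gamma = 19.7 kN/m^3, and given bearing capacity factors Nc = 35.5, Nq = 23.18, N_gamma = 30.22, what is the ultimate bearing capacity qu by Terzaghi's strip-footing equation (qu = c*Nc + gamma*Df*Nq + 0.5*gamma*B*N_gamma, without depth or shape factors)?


Compute qu = c*Nc + gamma*Df*Nq + 0.5*gamma*B*N_gamma
Term 1: 59.2 * 35.5 = 2101.6
Term 2: 19.7 * 2.8 * 23.18 = 1278.6088
Term 3: 0.5 * 19.7 * 2.7 * 30.22 = 803.7009
qu = 2101.6 + 1278.6088 + 803.7009
qu = 4183.91 kPa


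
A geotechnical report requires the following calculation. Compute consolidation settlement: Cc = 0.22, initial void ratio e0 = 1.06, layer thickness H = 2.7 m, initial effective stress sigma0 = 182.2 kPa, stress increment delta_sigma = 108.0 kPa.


Using Sc = Cc * H / (1 + e0) * log10((sigma0 + delta_sigma) / sigma0)
Stress ratio = (182.2 + 108.0) / 182.2 = 1.59276
log10(1.59276) = 0.202149
Cc * H / (1 + e0) = 0.22 * 2.7 / (1 + 1.06) = 0.28835
Sc = 0.28835 * 0.202149
Sc = 0.0583 m


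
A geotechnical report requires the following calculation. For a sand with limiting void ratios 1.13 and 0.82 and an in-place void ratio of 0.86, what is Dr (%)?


Using Dr = (e_max - e) / (e_max - e_min) * 100
e_max - e = 1.13 - 0.86 = 0.27
e_max - e_min = 1.13 - 0.82 = 0.31
Dr = 0.27 / 0.31 * 100
Dr = 87.1 %


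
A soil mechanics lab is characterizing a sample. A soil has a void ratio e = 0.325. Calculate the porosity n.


Using the relation n = e / (1 + e)
n = 0.325 / (1 + 0.325)
n = 0.325 / 1.325
n = 0.2453


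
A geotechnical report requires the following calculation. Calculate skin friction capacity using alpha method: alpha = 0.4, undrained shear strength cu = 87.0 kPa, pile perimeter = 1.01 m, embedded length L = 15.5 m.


Using Qs = alpha * cu * perimeter * L
Qs = 0.4 * 87.0 * 1.01 * 15.5
Qs = 544.79 kN


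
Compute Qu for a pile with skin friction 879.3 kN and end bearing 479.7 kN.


Using Qu = Qf + Qb
Qu = 879.3 + 479.7
Qu = 1359.0 kN


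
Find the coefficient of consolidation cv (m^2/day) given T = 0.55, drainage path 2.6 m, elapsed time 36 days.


Using cv = T * H_dr^2 / t
H_dr^2 = 2.6^2 = 6.76
cv = 0.55 * 6.76 / 36
cv = 0.10328 m^2/day


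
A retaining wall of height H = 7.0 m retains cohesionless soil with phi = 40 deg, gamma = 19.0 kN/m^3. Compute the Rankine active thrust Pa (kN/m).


Compute active earth pressure coefficient:
Ka = tan^2(45 - phi/2) = tan^2(25.0) = 0.217443
Compute active force:
Pa = 0.5 * Ka * gamma * H^2
Pa = 0.5 * 0.217443 * 19.0 * 7.0^2
Pa = 101.22 kN/m


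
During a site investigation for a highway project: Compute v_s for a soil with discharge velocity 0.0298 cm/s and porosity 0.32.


Result: 0.09312 cm/s

Derivation:
Using v_s = v_d / n
v_s = 0.0298 / 0.32
v_s = 0.09312 cm/s


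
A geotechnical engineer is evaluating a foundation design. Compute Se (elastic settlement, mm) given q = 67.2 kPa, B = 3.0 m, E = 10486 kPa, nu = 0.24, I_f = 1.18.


Using Se = q * B * (1 - nu^2) * I_f / E
1 - nu^2 = 1 - 0.24^2 = 0.9424
Se = 67.2 * 3.0 * 0.9424 * 1.18 / 10486
Se = 0.021380 m
Convert to mm: Se = 0.021380 * 1000 = 21.38 mm


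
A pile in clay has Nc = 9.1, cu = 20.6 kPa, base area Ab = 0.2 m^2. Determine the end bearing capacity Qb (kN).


Using Qb = Nc * cu * Ab
Qb = 9.1 * 20.6 * 0.2
Qb = 37.49 kN


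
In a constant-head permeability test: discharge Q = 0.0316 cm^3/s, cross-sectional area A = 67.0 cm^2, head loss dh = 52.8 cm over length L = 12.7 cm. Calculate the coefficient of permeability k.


Compute hydraulic gradient:
i = dh / L = 52.8 / 12.7 = 4.15748
Then apply Darcy's law:
k = Q / (A * i)
k = 0.0316 / (67.0 * 4.15748)
k = 0.0316 / 278.551
k = 0.000113 cm/s


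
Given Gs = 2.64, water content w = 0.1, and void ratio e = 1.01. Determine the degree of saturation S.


Using S = Gs * w / e
S = 2.64 * 0.1 / 1.01
S = 0.2614


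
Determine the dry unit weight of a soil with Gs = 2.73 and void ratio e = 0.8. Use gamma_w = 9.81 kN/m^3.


Using gamma_d = Gs * gamma_w / (1 + e)
gamma_d = 2.73 * 9.81 / (1 + 0.8)
gamma_d = 2.73 * 9.81 / 1.8
gamma_d = 14.879 kN/m^3


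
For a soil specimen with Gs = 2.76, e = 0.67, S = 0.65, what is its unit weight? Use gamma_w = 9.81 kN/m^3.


Using gamma = gamma_w * (Gs + S*e) / (1 + e)
Numerator: Gs + S*e = 2.76 + 0.65*0.67 = 3.1955
Denominator: 1 + e = 1 + 0.67 = 1.67
gamma = 9.81 * 3.1955 / 1.67
gamma = 18.771 kN/m^3


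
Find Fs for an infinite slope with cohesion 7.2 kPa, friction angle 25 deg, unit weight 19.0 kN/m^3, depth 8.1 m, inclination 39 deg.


Using Fs = c / (gamma*H*sin(beta)*cos(beta)) + tan(phi)/tan(beta)
Cohesion contribution = 7.2 / (19.0*8.1*sin(39)*cos(39))
Cohesion contribution = 0.0956576
Friction contribution = tan(25)/tan(39) = 0.575842
Fs = 0.0956576 + 0.575842
Fs = 0.671


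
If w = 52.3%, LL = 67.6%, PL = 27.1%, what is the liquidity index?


First compute the plasticity index:
PI = LL - PL = 67.6 - 27.1 = 40.5
Then compute the liquidity index:
LI = (w - PL) / PI
LI = (52.3 - 27.1) / 40.5
LI = 0.622


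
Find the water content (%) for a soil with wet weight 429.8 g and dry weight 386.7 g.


Using w = (m_wet - m_dry) / m_dry * 100
m_wet - m_dry = 429.8 - 386.7 = 43.1 g
w = 43.1 / 386.7 * 100
w = 11.15 %


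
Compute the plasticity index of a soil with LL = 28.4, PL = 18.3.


Result: 10.1

Derivation:
Using PI = LL - PL
PI = 28.4 - 18.3
PI = 10.1


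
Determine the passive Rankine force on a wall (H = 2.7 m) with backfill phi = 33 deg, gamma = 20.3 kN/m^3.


Compute passive earth pressure coefficient:
Kp = tan^2(45 + phi/2) = tan^2(61.5) = 3.39212
Compute passive force:
Pp = 0.5 * Kp * gamma * H^2
Pp = 0.5 * 3.39212 * 20.3 * 2.7^2
Pp = 250.99 kN/m


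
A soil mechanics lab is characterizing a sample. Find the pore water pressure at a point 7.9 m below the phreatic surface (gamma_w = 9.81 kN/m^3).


Result: 77.5 kPa

Derivation:
Using u = gamma_w * h_w
u = 9.81 * 7.9
u = 77.5 kPa


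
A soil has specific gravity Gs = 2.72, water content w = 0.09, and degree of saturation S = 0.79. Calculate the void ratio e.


Using the relation e = Gs * w / S
e = 2.72 * 0.09 / 0.79
e = 0.3099


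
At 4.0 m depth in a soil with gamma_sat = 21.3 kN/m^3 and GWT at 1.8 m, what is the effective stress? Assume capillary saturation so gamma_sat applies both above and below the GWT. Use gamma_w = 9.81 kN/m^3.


Total stress = gamma_sat * depth
sigma = 21.3 * 4.0 = 85.2 kPa
Pore water pressure u = gamma_w * (depth - d_wt)
u = 9.81 * (4.0 - 1.8) = 21.582 kPa
Effective stress = sigma - u
sigma' = 85.2 - 21.582 = 63.62 kPa


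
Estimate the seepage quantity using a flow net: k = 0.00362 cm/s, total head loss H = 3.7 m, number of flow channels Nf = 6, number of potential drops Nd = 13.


Convert k to m/s for unit consistency with H:
k = 0.00362 cm/s = 0.00362 / 100 m/s = 3.62e-05 m/s
Using q = k * H * Nf / Nd
Nf / Nd = 6 / 13 = 0.4615
q = 3.62e-05 * 3.7 * 0.4615
q = 6.182e-05 m^3/s per m


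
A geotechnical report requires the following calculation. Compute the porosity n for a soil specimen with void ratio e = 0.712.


Result: 0.4159

Derivation:
Using the relation n = e / (1 + e)
n = 0.712 / (1 + 0.712)
n = 0.712 / 1.712
n = 0.4159


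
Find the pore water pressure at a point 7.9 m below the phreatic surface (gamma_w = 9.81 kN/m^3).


Using u = gamma_w * h_w
u = 9.81 * 7.9
u = 77.5 kPa


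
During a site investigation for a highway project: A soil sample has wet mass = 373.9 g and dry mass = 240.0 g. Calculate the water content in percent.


Result: 55.79 %

Derivation:
Using w = (m_wet - m_dry) / m_dry * 100
m_wet - m_dry = 373.9 - 240.0 = 133.9 g
w = 133.9 / 240.0 * 100
w = 55.79 %


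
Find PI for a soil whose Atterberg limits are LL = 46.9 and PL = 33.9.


Using PI = LL - PL
PI = 46.9 - 33.9
PI = 13.0


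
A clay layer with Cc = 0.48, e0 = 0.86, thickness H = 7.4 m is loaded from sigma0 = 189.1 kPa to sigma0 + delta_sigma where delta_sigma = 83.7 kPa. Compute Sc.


Using Sc = Cc * H / (1 + e0) * log10((sigma0 + delta_sigma) / sigma0)
Stress ratio = (189.1 + 83.7) / 189.1 = 1.44262
log10(1.44262) = 0.159153
Cc * H / (1 + e0) = 0.48 * 7.4 / (1 + 0.86) = 1.90968
Sc = 1.90968 * 0.159153
Sc = 0.3039 m


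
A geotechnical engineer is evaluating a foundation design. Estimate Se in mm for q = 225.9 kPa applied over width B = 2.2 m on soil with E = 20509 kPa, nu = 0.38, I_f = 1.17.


Result: 24.258 mm

Derivation:
Using Se = q * B * (1 - nu^2) * I_f / E
1 - nu^2 = 1 - 0.38^2 = 0.8556
Se = 225.9 * 2.2 * 0.8556 * 1.17 / 20509
Se = 0.024258 m
Convert to mm: Se = 0.024258 * 1000 = 24.258 mm


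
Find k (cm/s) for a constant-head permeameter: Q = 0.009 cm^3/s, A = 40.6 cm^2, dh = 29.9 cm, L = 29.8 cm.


Result: 0.000221 cm/s

Derivation:
Compute hydraulic gradient:
i = dh / L = 29.9 / 29.8 = 1.00336
Then apply Darcy's law:
k = Q / (A * i)
k = 0.009 / (40.6 * 1.00336)
k = 0.009 / 40.7362
k = 0.000221 cm/s


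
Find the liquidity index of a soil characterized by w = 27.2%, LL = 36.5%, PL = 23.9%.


First compute the plasticity index:
PI = LL - PL = 36.5 - 23.9 = 12.6
Then compute the liquidity index:
LI = (w - PL) / PI
LI = (27.2 - 23.9) / 12.6
LI = 0.262


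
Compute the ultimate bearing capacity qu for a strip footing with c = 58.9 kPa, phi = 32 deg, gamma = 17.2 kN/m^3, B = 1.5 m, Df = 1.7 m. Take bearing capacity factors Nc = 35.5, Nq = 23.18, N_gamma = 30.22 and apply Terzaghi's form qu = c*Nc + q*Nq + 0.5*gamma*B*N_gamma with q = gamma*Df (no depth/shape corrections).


Compute qu = c*Nc + gamma*Df*Nq + 0.5*gamma*B*N_gamma
Term 1: 58.9 * 35.5 = 2090.95
Term 2: 17.2 * 1.7 * 23.18 = 677.7832
Term 3: 0.5 * 17.2 * 1.5 * 30.22 = 389.838
qu = 2090.95 + 677.7832 + 389.838
qu = 3158.57 kPa


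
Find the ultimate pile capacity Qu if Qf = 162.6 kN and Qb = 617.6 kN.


Result: 780.2 kN

Derivation:
Using Qu = Qf + Qb
Qu = 162.6 + 617.6
Qu = 780.2 kN


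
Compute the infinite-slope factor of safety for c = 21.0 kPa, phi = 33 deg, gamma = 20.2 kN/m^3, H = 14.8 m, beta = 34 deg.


Using Fs = c / (gamma*H*sin(beta)*cos(beta)) + tan(phi)/tan(beta)
Cohesion contribution = 21.0 / (20.2*14.8*sin(34)*cos(34))
Cohesion contribution = 0.15152
Friction contribution = tan(33)/tan(34) = 0.962786
Fs = 0.15152 + 0.962786
Fs = 1.114


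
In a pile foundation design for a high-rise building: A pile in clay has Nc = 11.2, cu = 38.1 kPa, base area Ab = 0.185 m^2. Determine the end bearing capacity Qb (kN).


Using Qb = Nc * cu * Ab
Qb = 11.2 * 38.1 * 0.185
Qb = 78.94 kN


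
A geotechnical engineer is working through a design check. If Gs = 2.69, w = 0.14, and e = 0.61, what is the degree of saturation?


Result: 0.6174

Derivation:
Using S = Gs * w / e
S = 2.69 * 0.14 / 0.61
S = 0.6174


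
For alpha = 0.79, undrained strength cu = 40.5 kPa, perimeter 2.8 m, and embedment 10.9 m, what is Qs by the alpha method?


Using Qs = alpha * cu * perimeter * L
Qs = 0.79 * 40.5 * 2.8 * 10.9
Qs = 976.49 kN


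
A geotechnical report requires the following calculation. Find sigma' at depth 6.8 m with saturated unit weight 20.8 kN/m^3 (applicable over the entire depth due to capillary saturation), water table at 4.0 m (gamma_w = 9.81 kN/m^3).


Result: 113.97 kPa

Derivation:
Total stress = gamma_sat * depth
sigma = 20.8 * 6.8 = 141.44 kPa
Pore water pressure u = gamma_w * (depth - d_wt)
u = 9.81 * (6.8 - 4.0) = 27.468 kPa
Effective stress = sigma - u
sigma' = 141.44 - 27.468 = 113.97 kPa


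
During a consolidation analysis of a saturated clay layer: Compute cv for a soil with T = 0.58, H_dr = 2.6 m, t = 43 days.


Using cv = T * H_dr^2 / t
H_dr^2 = 2.6^2 = 6.76
cv = 0.58 * 6.76 / 43
cv = 0.09118 m^2/day


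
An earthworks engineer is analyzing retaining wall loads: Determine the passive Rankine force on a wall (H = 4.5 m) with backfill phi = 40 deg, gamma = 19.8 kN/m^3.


Compute passive earth pressure coefficient:
Kp = tan^2(45 + phi/2) = tan^2(65.0) = 4.59891
Compute passive force:
Pp = 0.5 * Kp * gamma * H^2
Pp = 0.5 * 4.59891 * 19.8 * 4.5^2
Pp = 921.97 kN/m


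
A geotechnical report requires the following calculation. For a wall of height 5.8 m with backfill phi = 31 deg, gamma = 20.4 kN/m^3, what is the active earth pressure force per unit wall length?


Compute active earth pressure coefficient:
Ka = tan^2(45 - phi/2) = tan^2(29.5) = 0.320099
Compute active force:
Pa = 0.5 * Ka * gamma * H^2
Pa = 0.5 * 0.320099 * 20.4 * 5.8^2
Pa = 109.83 kN/m


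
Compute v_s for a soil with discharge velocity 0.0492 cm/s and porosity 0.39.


Using v_s = v_d / n
v_s = 0.0492 / 0.39
v_s = 0.12615 cm/s


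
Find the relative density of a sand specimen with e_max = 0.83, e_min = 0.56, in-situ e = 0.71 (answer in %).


Result: 44.44 %

Derivation:
Using Dr = (e_max - e) / (e_max - e_min) * 100
e_max - e = 0.83 - 0.71 = 0.12
e_max - e_min = 0.83 - 0.56 = 0.27
Dr = 0.12 / 0.27 * 100
Dr = 44.44 %


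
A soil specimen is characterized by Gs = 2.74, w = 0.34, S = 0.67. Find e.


Result: 1.3904

Derivation:
Using the relation e = Gs * w / S
e = 2.74 * 0.34 / 0.67
e = 1.3904


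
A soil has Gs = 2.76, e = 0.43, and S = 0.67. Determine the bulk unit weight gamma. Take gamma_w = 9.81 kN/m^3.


Using gamma = gamma_w * (Gs + S*e) / (1 + e)
Numerator: Gs + S*e = 2.76 + 0.67*0.43 = 3.0481
Denominator: 1 + e = 1 + 0.43 = 1.43
gamma = 9.81 * 3.0481 / 1.43
gamma = 20.91 kN/m^3


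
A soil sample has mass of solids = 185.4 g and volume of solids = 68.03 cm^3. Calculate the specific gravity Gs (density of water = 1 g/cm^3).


Result: 2.725

Derivation:
Using Gs = m_s / (V_s * rho_w)
Since rho_w = 1 g/cm^3:
Gs = 185.4 / 68.03
Gs = 2.725


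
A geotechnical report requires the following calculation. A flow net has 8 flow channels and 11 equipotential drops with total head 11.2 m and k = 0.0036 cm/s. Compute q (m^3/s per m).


Convert k to m/s for unit consistency with H:
k = 0.0036 cm/s = 0.0036 / 100 m/s = 3.6e-05 m/s
Using q = k * H * Nf / Nd
Nf / Nd = 8 / 11 = 0.7273
q = 3.6e-05 * 11.2 * 0.7273
q = 0.0002932 m^3/s per m


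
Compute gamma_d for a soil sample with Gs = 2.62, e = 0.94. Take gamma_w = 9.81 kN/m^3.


Using gamma_d = Gs * gamma_w / (1 + e)
gamma_d = 2.62 * 9.81 / (1 + 0.94)
gamma_d = 2.62 * 9.81 / 1.94
gamma_d = 13.249 kN/m^3


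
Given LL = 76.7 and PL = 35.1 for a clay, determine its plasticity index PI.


Using PI = LL - PL
PI = 76.7 - 35.1
PI = 41.6


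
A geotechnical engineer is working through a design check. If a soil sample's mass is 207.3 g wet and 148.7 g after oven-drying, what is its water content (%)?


Result: 39.41 %

Derivation:
Using w = (m_wet - m_dry) / m_dry * 100
m_wet - m_dry = 207.3 - 148.7 = 58.6 g
w = 58.6 / 148.7 * 100
w = 39.41 %


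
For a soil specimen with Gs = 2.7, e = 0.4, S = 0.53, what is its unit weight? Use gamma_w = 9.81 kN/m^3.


Using gamma = gamma_w * (Gs + S*e) / (1 + e)
Numerator: Gs + S*e = 2.7 + 0.53*0.4 = 2.912
Denominator: 1 + e = 1 + 0.4 = 1.4
gamma = 9.81 * 2.912 / 1.4
gamma = 20.405 kN/m^3


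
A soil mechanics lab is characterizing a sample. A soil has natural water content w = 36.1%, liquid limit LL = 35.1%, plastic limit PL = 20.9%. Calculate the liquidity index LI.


First compute the plasticity index:
PI = LL - PL = 35.1 - 20.9 = 14.2
Then compute the liquidity index:
LI = (w - PL) / PI
LI = (36.1 - 20.9) / 14.2
LI = 1.07


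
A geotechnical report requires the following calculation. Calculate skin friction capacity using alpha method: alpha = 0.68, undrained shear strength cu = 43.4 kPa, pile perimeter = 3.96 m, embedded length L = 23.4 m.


Using Qs = alpha * cu * perimeter * L
Qs = 0.68 * 43.4 * 3.96 * 23.4
Qs = 2734.7 kN


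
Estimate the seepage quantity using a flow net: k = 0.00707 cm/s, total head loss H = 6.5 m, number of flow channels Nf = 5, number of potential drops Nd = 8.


Result: 0.0002872 m^3/s per m

Derivation:
Convert k to m/s for unit consistency with H:
k = 0.00707 cm/s = 0.00707 / 100 m/s = 7.07e-05 m/s
Using q = k * H * Nf / Nd
Nf / Nd = 5 / 8 = 0.625
q = 7.07e-05 * 6.5 * 0.625
q = 0.0002872 m^3/s per m


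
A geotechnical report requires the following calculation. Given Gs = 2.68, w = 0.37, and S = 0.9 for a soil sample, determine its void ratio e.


Using the relation e = Gs * w / S
e = 2.68 * 0.37 / 0.9
e = 1.1018


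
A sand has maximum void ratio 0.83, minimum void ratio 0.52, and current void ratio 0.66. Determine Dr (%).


Result: 54.84 %

Derivation:
Using Dr = (e_max - e) / (e_max - e_min) * 100
e_max - e = 0.83 - 0.66 = 0.17
e_max - e_min = 0.83 - 0.52 = 0.31
Dr = 0.17 / 0.31 * 100
Dr = 54.84 %


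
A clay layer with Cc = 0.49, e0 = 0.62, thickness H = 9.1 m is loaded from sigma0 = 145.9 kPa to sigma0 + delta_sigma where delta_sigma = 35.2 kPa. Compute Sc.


Result: 0.2584 m

Derivation:
Using Sc = Cc * H / (1 + e0) * log10((sigma0 + delta_sigma) / sigma0)
Stress ratio = (145.9 + 35.2) / 145.9 = 1.24126
log10(1.24126) = 0.0938632
Cc * H / (1 + e0) = 0.49 * 9.1 / (1 + 0.62) = 2.75247
Sc = 2.75247 * 0.0938632
Sc = 0.2584 m


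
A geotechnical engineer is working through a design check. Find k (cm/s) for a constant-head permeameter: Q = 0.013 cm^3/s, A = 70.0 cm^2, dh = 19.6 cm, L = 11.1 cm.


Compute hydraulic gradient:
i = dh / L = 19.6 / 11.1 = 1.76577
Then apply Darcy's law:
k = Q / (A * i)
k = 0.013 / (70.0 * 1.76577)
k = 0.013 / 123.604
k = 0.000105 cm/s


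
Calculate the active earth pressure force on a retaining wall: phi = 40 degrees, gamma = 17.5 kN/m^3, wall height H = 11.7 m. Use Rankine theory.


Compute active earth pressure coefficient:
Ka = tan^2(45 - phi/2) = tan^2(25.0) = 0.217443
Compute active force:
Pa = 0.5 * Ka * gamma * H^2
Pa = 0.5 * 0.217443 * 17.5 * 11.7^2
Pa = 260.45 kN/m


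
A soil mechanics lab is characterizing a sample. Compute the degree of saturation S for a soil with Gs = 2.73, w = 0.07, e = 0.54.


Using S = Gs * w / e
S = 2.73 * 0.07 / 0.54
S = 0.3539


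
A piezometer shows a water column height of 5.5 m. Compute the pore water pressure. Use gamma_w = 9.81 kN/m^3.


Result: 53.96 kPa

Derivation:
Using u = gamma_w * h_w
u = 9.81 * 5.5
u = 53.96 kPa


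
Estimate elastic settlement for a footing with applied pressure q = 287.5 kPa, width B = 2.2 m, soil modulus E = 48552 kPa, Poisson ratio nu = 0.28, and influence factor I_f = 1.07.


Using Se = q * B * (1 - nu^2) * I_f / E
1 - nu^2 = 1 - 0.28^2 = 0.9216
Se = 287.5 * 2.2 * 0.9216 * 1.07 / 48552
Se = 0.012846 m
Convert to mm: Se = 0.012846 * 1000 = 12.846 mm


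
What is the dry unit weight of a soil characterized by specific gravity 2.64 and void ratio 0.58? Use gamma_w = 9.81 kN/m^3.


Result: 16.391 kN/m^3

Derivation:
Using gamma_d = Gs * gamma_w / (1 + e)
gamma_d = 2.64 * 9.81 / (1 + 0.58)
gamma_d = 2.64 * 9.81 / 1.58
gamma_d = 16.391 kN/m^3


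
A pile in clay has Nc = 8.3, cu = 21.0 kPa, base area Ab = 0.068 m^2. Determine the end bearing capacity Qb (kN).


Result: 11.85 kN

Derivation:
Using Qb = Nc * cu * Ab
Qb = 8.3 * 21.0 * 0.068
Qb = 11.85 kN


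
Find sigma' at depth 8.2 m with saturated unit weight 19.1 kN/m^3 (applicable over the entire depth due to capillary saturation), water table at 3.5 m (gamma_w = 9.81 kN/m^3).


Total stress = gamma_sat * depth
sigma = 19.1 * 8.2 = 156.62 kPa
Pore water pressure u = gamma_w * (depth - d_wt)
u = 9.81 * (8.2 - 3.5) = 46.107 kPa
Effective stress = sigma - u
sigma' = 156.62 - 46.107 = 110.51 kPa


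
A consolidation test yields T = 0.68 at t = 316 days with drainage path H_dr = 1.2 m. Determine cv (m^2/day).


Using cv = T * H_dr^2 / t
H_dr^2 = 1.2^2 = 1.44
cv = 0.68 * 1.44 / 316
cv = 0.0031 m^2/day


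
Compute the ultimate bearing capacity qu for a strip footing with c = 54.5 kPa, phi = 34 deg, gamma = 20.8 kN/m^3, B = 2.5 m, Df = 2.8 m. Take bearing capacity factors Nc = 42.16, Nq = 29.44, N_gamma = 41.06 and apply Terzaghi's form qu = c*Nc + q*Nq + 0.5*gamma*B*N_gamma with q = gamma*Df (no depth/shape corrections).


Compute qu = c*Nc + gamma*Df*Nq + 0.5*gamma*B*N_gamma
Term 1: 54.5 * 42.16 = 2297.72
Term 2: 20.8 * 2.8 * 29.44 = 1714.5856
Term 3: 0.5 * 20.8 * 2.5 * 41.06 = 1067.56
qu = 2297.72 + 1714.5856 + 1067.56
qu = 5079.87 kPa


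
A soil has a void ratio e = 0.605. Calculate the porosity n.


Using the relation n = e / (1 + e)
n = 0.605 / (1 + 0.605)
n = 0.605 / 1.605
n = 0.3769


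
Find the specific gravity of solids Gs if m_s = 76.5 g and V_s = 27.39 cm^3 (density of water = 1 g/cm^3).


Using Gs = m_s / (V_s * rho_w)
Since rho_w = 1 g/cm^3:
Gs = 76.5 / 27.39
Gs = 2.793


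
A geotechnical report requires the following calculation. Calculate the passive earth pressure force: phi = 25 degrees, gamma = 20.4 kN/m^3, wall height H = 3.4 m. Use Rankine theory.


Compute passive earth pressure coefficient:
Kp = tan^2(45 + phi/2) = tan^2(57.5) = 2.463913
Compute passive force:
Pp = 0.5 * Kp * gamma * H^2
Pp = 0.5 * 2.463913 * 20.4 * 3.4^2
Pp = 290.52 kN/m


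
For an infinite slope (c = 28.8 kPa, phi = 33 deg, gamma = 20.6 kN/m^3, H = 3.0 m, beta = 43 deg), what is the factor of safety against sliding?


Using Fs = c / (gamma*H*sin(beta)*cos(beta)) + tan(phi)/tan(beta)
Cohesion contribution = 28.8 / (20.6*3.0*sin(43)*cos(43))
Cohesion contribution = 0.934315
Friction contribution = tan(33)/tan(43) = 0.696404
Fs = 0.934315 + 0.696404
Fs = 1.631


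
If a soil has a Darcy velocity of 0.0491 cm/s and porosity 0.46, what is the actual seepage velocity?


Using v_s = v_d / n
v_s = 0.0491 / 0.46
v_s = 0.10674 cm/s


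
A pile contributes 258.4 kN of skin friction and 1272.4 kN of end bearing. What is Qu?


Using Qu = Qf + Qb
Qu = 258.4 + 1272.4
Qu = 1530.8 kN


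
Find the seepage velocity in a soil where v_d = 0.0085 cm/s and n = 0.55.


Result: 0.01545 cm/s

Derivation:
Using v_s = v_d / n
v_s = 0.0085 / 0.55
v_s = 0.01545 cm/s


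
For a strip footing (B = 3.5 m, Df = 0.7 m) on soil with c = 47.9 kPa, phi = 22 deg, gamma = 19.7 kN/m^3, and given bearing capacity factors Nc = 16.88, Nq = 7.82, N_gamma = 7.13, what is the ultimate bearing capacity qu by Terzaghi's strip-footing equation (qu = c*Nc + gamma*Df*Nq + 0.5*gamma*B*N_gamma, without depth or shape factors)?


Compute qu = c*Nc + gamma*Df*Nq + 0.5*gamma*B*N_gamma
Term 1: 47.9 * 16.88 = 808.552
Term 2: 19.7 * 0.7 * 7.82 = 107.8378
Term 3: 0.5 * 19.7 * 3.5 * 7.13 = 245.80675
qu = 808.552 + 107.8378 + 245.80675
qu = 1162.2 kPa


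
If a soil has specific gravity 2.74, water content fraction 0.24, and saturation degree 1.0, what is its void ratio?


Using the relation e = Gs * w / S
e = 2.74 * 0.24 / 1.0
e = 0.6576


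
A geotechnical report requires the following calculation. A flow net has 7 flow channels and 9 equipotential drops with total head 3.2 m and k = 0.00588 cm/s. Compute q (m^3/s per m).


Result: 0.0001463 m^3/s per m

Derivation:
Convert k to m/s for unit consistency with H:
k = 0.00588 cm/s = 0.00588 / 100 m/s = 5.88e-05 m/s
Using q = k * H * Nf / Nd
Nf / Nd = 7 / 9 = 0.7778
q = 5.88e-05 * 3.2 * 0.7778
q = 0.0001463 m^3/s per m


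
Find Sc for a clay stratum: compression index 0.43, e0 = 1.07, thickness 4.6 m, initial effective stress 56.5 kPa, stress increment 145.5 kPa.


Using Sc = Cc * H / (1 + e0) * log10((sigma0 + delta_sigma) / sigma0)
Stress ratio = (56.5 + 145.5) / 56.5 = 3.57522
log10(3.57522) = 0.553303
Cc * H / (1 + e0) = 0.43 * 4.6 / (1 + 1.07) = 0.955556
Sc = 0.955556 * 0.553303
Sc = 0.5287 m


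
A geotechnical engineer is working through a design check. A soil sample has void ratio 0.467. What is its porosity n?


Using the relation n = e / (1 + e)
n = 0.467 / (1 + 0.467)
n = 0.467 / 1.467
n = 0.3183


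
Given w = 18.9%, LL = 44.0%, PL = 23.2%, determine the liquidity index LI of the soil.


First compute the plasticity index:
PI = LL - PL = 44.0 - 23.2 = 20.8
Then compute the liquidity index:
LI = (w - PL) / PI
LI = (18.9 - 23.2) / 20.8
LI = -0.207


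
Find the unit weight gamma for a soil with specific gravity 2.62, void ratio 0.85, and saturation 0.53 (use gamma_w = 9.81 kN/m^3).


Using gamma = gamma_w * (Gs + S*e) / (1 + e)
Numerator: Gs + S*e = 2.62 + 0.53*0.85 = 3.0705
Denominator: 1 + e = 1 + 0.85 = 1.85
gamma = 9.81 * 3.0705 / 1.85
gamma = 16.282 kN/m^3


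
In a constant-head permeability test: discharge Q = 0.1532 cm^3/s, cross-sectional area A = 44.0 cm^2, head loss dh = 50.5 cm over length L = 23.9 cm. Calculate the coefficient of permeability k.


Compute hydraulic gradient:
i = dh / L = 50.5 / 23.9 = 2.11297
Then apply Darcy's law:
k = Q / (A * i)
k = 0.1532 / (44.0 * 2.11297)
k = 0.1532 / 92.9707
k = 0.001648 cm/s


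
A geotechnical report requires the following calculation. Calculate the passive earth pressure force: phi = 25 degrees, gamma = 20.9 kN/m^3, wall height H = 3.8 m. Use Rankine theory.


Compute passive earth pressure coefficient:
Kp = tan^2(45 + phi/2) = tan^2(57.5) = 2.463913
Compute passive force:
Pp = 0.5 * Kp * gamma * H^2
Pp = 0.5 * 2.463913 * 20.9 * 3.8^2
Pp = 371.8 kN/m


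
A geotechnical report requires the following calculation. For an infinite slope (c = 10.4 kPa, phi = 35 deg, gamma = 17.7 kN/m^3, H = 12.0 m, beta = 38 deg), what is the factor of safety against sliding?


Using Fs = c / (gamma*H*sin(beta)*cos(beta)) + tan(phi)/tan(beta)
Cohesion contribution = 10.4 / (17.7*12.0*sin(38)*cos(38))
Cohesion contribution = 0.100926
Friction contribution = tan(35)/tan(38) = 0.896225
Fs = 0.100926 + 0.896225
Fs = 0.997


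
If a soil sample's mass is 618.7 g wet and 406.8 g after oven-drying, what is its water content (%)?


Using w = (m_wet - m_dry) / m_dry * 100
m_wet - m_dry = 618.7 - 406.8 = 211.9 g
w = 211.9 / 406.8 * 100
w = 52.09 %


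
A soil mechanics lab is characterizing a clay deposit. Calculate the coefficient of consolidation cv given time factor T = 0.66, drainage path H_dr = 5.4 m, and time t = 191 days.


Using cv = T * H_dr^2 / t
H_dr^2 = 5.4^2 = 29.16
cv = 0.66 * 29.16 / 191
cv = 0.10076 m^2/day


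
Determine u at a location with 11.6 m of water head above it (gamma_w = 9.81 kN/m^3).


Result: 113.8 kPa

Derivation:
Using u = gamma_w * h_w
u = 9.81 * 11.6
u = 113.8 kPa


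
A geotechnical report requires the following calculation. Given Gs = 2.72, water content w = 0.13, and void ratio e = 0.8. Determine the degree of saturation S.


Result: 0.442

Derivation:
Using S = Gs * w / e
S = 2.72 * 0.13 / 0.8
S = 0.442


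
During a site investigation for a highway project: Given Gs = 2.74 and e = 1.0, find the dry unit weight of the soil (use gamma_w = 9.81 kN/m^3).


Using gamma_d = Gs * gamma_w / (1 + e)
gamma_d = 2.74 * 9.81 / (1 + 1.0)
gamma_d = 2.74 * 9.81 / 2.0
gamma_d = 13.44 kN/m^3


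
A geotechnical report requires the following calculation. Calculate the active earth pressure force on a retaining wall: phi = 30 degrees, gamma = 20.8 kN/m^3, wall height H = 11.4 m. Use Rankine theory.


Compute active earth pressure coefficient:
Ka = tan^2(45 - phi/2) = tan^2(30.0) = 0.333333
Compute active force:
Pa = 0.5 * Ka * gamma * H^2
Pa = 0.5 * 0.333333 * 20.8 * 11.4^2
Pa = 450.53 kN/m


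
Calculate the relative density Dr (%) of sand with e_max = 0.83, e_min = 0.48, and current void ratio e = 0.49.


Using Dr = (e_max - e) / (e_max - e_min) * 100
e_max - e = 0.83 - 0.49 = 0.34
e_max - e_min = 0.83 - 0.48 = 0.35
Dr = 0.34 / 0.35 * 100
Dr = 97.14 %


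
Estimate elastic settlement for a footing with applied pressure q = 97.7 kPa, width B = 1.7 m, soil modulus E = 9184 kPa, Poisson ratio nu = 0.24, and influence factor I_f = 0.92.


Result: 15.68 mm

Derivation:
Using Se = q * B * (1 - nu^2) * I_f / E
1 - nu^2 = 1 - 0.24^2 = 0.9424
Se = 97.7 * 1.7 * 0.9424 * 0.92 / 9184
Se = 0.015680 m
Convert to mm: Se = 0.015680 * 1000 = 15.68 mm


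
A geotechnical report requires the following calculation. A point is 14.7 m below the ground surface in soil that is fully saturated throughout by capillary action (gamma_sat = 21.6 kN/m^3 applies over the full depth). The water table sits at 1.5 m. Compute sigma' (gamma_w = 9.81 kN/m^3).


Total stress = gamma_sat * depth
sigma = 21.6 * 14.7 = 317.52 kPa
Pore water pressure u = gamma_w * (depth - d_wt)
u = 9.81 * (14.7 - 1.5) = 129.492 kPa
Effective stress = sigma - u
sigma' = 317.52 - 129.492 = 188.03 kPa


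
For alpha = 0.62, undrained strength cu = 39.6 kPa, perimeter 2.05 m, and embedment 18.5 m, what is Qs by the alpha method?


Result: 931.13 kN

Derivation:
Using Qs = alpha * cu * perimeter * L
Qs = 0.62 * 39.6 * 2.05 * 18.5
Qs = 931.13 kN


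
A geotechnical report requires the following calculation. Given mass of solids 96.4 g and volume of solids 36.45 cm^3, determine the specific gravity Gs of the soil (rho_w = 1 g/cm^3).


Using Gs = m_s / (V_s * rho_w)
Since rho_w = 1 g/cm^3:
Gs = 96.4 / 36.45
Gs = 2.645


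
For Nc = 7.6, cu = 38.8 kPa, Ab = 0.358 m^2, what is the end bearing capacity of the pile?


Result: 105.57 kN

Derivation:
Using Qb = Nc * cu * Ab
Qb = 7.6 * 38.8 * 0.358
Qb = 105.57 kN


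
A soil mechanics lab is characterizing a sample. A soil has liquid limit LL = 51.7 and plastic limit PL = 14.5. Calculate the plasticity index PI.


Result: 37.2

Derivation:
Using PI = LL - PL
PI = 51.7 - 14.5
PI = 37.2


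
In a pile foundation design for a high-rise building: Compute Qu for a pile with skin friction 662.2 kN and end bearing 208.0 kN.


Result: 870.2 kN

Derivation:
Using Qu = Qf + Qb
Qu = 662.2 + 208.0
Qu = 870.2 kN


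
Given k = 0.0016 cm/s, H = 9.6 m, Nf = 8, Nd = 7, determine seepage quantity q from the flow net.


Convert k to m/s for unit consistency with H:
k = 0.0016 cm/s = 0.0016 / 100 m/s = 1.6e-05 m/s
Using q = k * H * Nf / Nd
Nf / Nd = 8 / 7 = 1.1429
q = 1.6e-05 * 9.6 * 1.1429
q = 0.0001755 m^3/s per m


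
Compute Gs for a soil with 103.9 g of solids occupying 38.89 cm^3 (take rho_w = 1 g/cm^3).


Result: 2.672

Derivation:
Using Gs = m_s / (V_s * rho_w)
Since rho_w = 1 g/cm^3:
Gs = 103.9 / 38.89
Gs = 2.672


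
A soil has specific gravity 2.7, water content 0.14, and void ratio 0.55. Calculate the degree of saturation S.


Using S = Gs * w / e
S = 2.7 * 0.14 / 0.55
S = 0.6873


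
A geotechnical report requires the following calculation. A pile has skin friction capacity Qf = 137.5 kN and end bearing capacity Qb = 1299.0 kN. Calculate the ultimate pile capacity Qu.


Using Qu = Qf + Qb
Qu = 137.5 + 1299.0
Qu = 1436.5 kN


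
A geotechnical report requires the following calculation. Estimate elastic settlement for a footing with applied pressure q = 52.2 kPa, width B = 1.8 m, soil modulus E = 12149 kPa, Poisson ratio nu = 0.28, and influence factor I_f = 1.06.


Using Se = q * B * (1 - nu^2) * I_f / E
1 - nu^2 = 1 - 0.28^2 = 0.9216
Se = 52.2 * 1.8 * 0.9216 * 1.06 / 12149
Se = 0.007555 m
Convert to mm: Se = 0.007555 * 1000 = 7.555 mm


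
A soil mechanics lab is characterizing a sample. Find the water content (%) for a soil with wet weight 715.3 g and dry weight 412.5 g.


Using w = (m_wet - m_dry) / m_dry * 100
m_wet - m_dry = 715.3 - 412.5 = 302.8 g
w = 302.8 / 412.5 * 100
w = 73.41 %


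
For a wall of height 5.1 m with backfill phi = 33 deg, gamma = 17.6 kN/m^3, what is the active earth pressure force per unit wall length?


Result: 67.48 kN/m

Derivation:
Compute active earth pressure coefficient:
Ka = tan^2(45 - phi/2) = tan^2(28.5) = 0.294801
Compute active force:
Pa = 0.5 * Ka * gamma * H^2
Pa = 0.5 * 0.294801 * 17.6 * 5.1^2
Pa = 67.48 kN/m


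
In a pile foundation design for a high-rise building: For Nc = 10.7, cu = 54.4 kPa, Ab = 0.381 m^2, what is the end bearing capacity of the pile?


Using Qb = Nc * cu * Ab
Qb = 10.7 * 54.4 * 0.381
Qb = 221.77 kN


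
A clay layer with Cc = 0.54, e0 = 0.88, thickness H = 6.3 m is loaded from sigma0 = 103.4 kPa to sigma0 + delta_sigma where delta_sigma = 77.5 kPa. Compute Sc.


Using Sc = Cc * H / (1 + e0) * log10((sigma0 + delta_sigma) / sigma0)
Stress ratio = (103.4 + 77.5) / 103.4 = 1.74952
log10(1.74952) = 0.242918
Cc * H / (1 + e0) = 0.54 * 6.3 / (1 + 0.88) = 1.80957
Sc = 1.80957 * 0.242918
Sc = 0.4396 m


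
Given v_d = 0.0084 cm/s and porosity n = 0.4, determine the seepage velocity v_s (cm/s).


Result: 0.021 cm/s

Derivation:
Using v_s = v_d / n
v_s = 0.0084 / 0.4
v_s = 0.021 cm/s


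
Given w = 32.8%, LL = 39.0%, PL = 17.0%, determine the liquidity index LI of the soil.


First compute the plasticity index:
PI = LL - PL = 39.0 - 17.0 = 22.0
Then compute the liquidity index:
LI = (w - PL) / PI
LI = (32.8 - 17.0) / 22.0
LI = 0.718


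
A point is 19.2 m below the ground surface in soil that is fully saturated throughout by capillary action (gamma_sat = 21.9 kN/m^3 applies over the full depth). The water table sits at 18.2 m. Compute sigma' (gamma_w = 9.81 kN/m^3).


Total stress = gamma_sat * depth
sigma = 21.9 * 19.2 = 420.48 kPa
Pore water pressure u = gamma_w * (depth - d_wt)
u = 9.81 * (19.2 - 18.2) = 9.81 kPa
Effective stress = sigma - u
sigma' = 420.48 - 9.81 = 410.67 kPa


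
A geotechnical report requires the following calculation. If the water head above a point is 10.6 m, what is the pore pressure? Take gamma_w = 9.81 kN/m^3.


Using u = gamma_w * h_w
u = 9.81 * 10.6
u = 103.99 kPa


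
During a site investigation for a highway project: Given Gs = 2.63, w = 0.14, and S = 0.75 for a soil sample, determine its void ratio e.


Result: 0.4909

Derivation:
Using the relation e = Gs * w / S
e = 2.63 * 0.14 / 0.75
e = 0.4909


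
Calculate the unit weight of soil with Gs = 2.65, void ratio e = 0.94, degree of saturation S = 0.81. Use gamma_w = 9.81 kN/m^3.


Using gamma = gamma_w * (Gs + S*e) / (1 + e)
Numerator: Gs + S*e = 2.65 + 0.81*0.94 = 3.4114
Denominator: 1 + e = 1 + 0.94 = 1.94
gamma = 9.81 * 3.4114 / 1.94
gamma = 17.25 kN/m^3


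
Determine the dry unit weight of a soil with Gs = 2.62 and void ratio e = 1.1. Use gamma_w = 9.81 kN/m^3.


Result: 12.239 kN/m^3

Derivation:
Using gamma_d = Gs * gamma_w / (1 + e)
gamma_d = 2.62 * 9.81 / (1 + 1.1)
gamma_d = 2.62 * 9.81 / 2.1
gamma_d = 12.239 kN/m^3


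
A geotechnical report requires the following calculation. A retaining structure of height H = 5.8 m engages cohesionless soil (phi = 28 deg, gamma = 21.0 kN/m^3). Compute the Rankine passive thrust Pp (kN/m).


Compute passive earth pressure coefficient:
Kp = tan^2(45 + phi/2) = tan^2(59.0) = 2.769826
Compute passive force:
Pp = 0.5 * Kp * gamma * H^2
Pp = 0.5 * 2.769826 * 21.0 * 5.8^2
Pp = 978.36 kN/m


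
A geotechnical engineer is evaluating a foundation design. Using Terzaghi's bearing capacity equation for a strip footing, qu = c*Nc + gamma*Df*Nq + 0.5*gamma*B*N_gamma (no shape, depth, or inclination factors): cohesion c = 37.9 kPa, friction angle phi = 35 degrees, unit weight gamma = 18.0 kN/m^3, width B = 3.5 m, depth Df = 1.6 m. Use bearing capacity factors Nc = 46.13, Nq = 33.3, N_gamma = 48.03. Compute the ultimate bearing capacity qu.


Result: 4220.31 kPa

Derivation:
Compute qu = c*Nc + gamma*Df*Nq + 0.5*gamma*B*N_gamma
Term 1: 37.9 * 46.13 = 1748.327
Term 2: 18.0 * 1.6 * 33.3 = 959.04
Term 3: 0.5 * 18.0 * 3.5 * 48.03 = 1512.945
qu = 1748.327 + 959.04 + 1512.945
qu = 4220.31 kPa


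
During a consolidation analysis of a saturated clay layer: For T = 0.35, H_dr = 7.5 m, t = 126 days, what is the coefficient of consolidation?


Result: 0.15625 m^2/day

Derivation:
Using cv = T * H_dr^2 / t
H_dr^2 = 7.5^2 = 56.25
cv = 0.35 * 56.25 / 126
cv = 0.15625 m^2/day


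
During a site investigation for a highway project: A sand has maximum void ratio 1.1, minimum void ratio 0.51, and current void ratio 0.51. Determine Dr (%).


Result: 100.0 %

Derivation:
Using Dr = (e_max - e) / (e_max - e_min) * 100
e_max - e = 1.1 - 0.51 = 0.59
e_max - e_min = 1.1 - 0.51 = 0.59
Dr = 0.59 / 0.59 * 100
Dr = 100.0 %


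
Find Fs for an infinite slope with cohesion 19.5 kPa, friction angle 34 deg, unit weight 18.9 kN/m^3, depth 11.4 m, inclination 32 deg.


Result: 1.281

Derivation:
Using Fs = c / (gamma*H*sin(beta)*cos(beta)) + tan(phi)/tan(beta)
Cohesion contribution = 19.5 / (18.9*11.4*sin(32)*cos(32))
Cohesion contribution = 0.20139
Friction contribution = tan(34)/tan(32) = 1.07944
Fs = 0.20139 + 1.07944
Fs = 1.281


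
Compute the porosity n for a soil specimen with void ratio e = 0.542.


Result: 0.3515

Derivation:
Using the relation n = e / (1 + e)
n = 0.542 / (1 + 0.542)
n = 0.542 / 1.542
n = 0.3515


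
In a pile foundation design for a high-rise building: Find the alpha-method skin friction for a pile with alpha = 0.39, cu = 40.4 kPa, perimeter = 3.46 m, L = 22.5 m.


Result: 1226.6 kN

Derivation:
Using Qs = alpha * cu * perimeter * L
Qs = 0.39 * 40.4 * 3.46 * 22.5
Qs = 1226.6 kN
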